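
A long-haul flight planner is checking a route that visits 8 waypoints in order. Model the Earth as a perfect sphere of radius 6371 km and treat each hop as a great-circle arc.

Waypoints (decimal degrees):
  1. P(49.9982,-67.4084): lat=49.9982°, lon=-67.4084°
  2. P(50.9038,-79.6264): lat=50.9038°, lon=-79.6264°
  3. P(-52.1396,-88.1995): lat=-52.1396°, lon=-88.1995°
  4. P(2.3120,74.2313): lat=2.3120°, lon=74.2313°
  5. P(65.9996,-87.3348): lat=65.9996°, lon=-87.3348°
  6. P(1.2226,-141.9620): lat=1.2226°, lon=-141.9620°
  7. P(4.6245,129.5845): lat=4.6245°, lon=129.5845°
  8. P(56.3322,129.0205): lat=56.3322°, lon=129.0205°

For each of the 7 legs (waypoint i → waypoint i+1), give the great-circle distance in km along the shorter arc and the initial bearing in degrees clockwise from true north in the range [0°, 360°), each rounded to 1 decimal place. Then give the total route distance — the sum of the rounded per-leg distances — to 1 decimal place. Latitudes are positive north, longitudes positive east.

Leg 1: dist=869.9 km, bearing=281.3°
Leg 2: dist=11486.2 km, bearing=185.4°
Leg 3: dist=14239.6 km, bearing=157.5°
Leg 4: dist=12276.8 km, bearing=352.1°
Leg 5: dist=8365.5 km, bearing=237.5°
Leg 6: dist=9825.2 km, bearing=274.6°
Leg 7: dist=5749.9 km, bearing=359.6°
Total: 62813.1 km

Leg 1: φ1=0.8726332, φ2=0.8884389, Δφ=0.0158057, Δλ=-0.2132443 rad; a=sin²(Δφ/2)+cosφ1·cosφ2·sin²(Δλ/2)=0.0046534096; c=2·atan2(√a, √(1-a))=0.136537843; dist=6371·c=869.883 ≈ 869.9 km; running total=869.9 km
Leg 1 bearing: y=sinΔλ·cosφ2=-0.13346020, x=cosφ1·sinφ2-sinφ1·cosφ2·cosΔλ=0.02674692; θ=atan2(y, x)=-78.6674° <0 so +360° → 281.3326° ≈ 281.3°
Leg 2: φ1=0.8884389, φ2=-0.9100077, Δφ=-1.7984466, Δλ=-0.1496288 rad; a=sin²(Δφ/2)+cosφ1·cosφ2·sin²(Δλ/2)=0.6150068197; c=2·atan2(√a, √(1-a))=1.802888025; dist=6371·c=11486.200 ≈ 11486.2 km; running total=12356.1 km
Leg 2 bearing: y=sinΔλ·cosφ2=-0.09149086, x=cosφ1·sinφ2-sinφ1·cosφ2·cosΔλ=-0.96887726; θ=atan2(y, x)=-174.6056° <0 so +360° → 185.3944° ≈ 185.4°
Leg 3: φ1=-0.9100077, φ2=0.0403520, Δφ=0.9503597, Δλ=2.8349523 rad; a=sin²(Δφ/2)+cosφ1·cosφ2·sin²(Δλ/2)=0.8082419593; c=2·atan2(√a, √(1-a))=2.235065564; dist=6371·c=14239.603 ≈ 14239.6 km; running total=26595.7 km
Leg 3 bearing: y=sinΔλ·cosφ2=0.30161173, x=cosφ1·sinφ2-sinφ1·cosφ2·cosΔλ=-0.72730870; θ=atan2(y, x)=157.4764° ≈ 157.5°
Leg 4: φ1=0.0403520, φ2=1.1519103, Δφ=1.1115583, Δλ=-2.8198604 rad; a=sin²(Δφ/2)+cosφ1·cosφ2·sin²(Δλ/2)=0.6743526362; c=2·atan2(√a, √(1-a))=1.926985638; dist=6371·c=12276.825 ≈ 12276.8 km; running total=38872.5 km
Leg 4 bearing: y=sinΔλ·cosφ2=-0.12861637, x=cosφ1·sinφ2-sinφ1·cosφ2·cosΔλ=0.92836548; θ=atan2(y, x)=-7.8876° <0 so +360° → 352.1124° ≈ 352.1°
Leg 5: φ1=1.1519103, φ2=0.0213384, Δφ=-1.1305719, Δλ=-0.9534245 rad; a=sin²(Δφ/2)+cosφ1·cosφ2·sin²(Δλ/2)=0.3725501988; c=2·atan2(√a, √(1-a))=1.313052452; dist=6371·c=8365.457 ≈ 8365.5 km; running total=47238.0 km
Leg 5 bearing: y=sinΔλ·cosφ2=-0.81521708, x=cosφ1·sinφ2-sinφ1·cosφ2·cosΔλ=-0.52004549; θ=atan2(y, x)=-122.5347° <0 so +360° → 237.4653° ≈ 237.5°
Leg 6: φ1=0.0213384, φ2=0.0807128, Δφ=0.0593744, Δλ=4.7393805 rad; a=sin²(Δφ/2)+cosφ1·cosφ2·sin²(Δλ/2)=0.4856927321; c=2·atan2(√a, √(1-a))=1.542177885; dist=6371·c=9825.215 ≈ 9825.2 km; running total=57063.2 km
Leg 6 bearing: y=sinΔλ·cosφ2=-0.99638143, x=cosφ1·sinφ2-sinφ1·cosφ2·cosΔλ=0.08003282; θ=atan2(y, x)=-85.4077° <0 so +360° → 274.5923° ≈ 274.6°
Leg 7: φ1=0.0807128, φ2=0.9831824, Δφ=0.9024696, Δλ=-0.0098437 rad; a=sin²(Δφ/2)+cosφ1·cosφ2·sin²(Δλ/2)=0.1901766057; c=2·atan2(√a, √(1-a))=0.902503723; dist=6371·c=5749.851 ≈ 5749.9 km; running total=62813.1 km
Leg 7 bearing: y=sinΔλ·cosφ2=-0.00545701, x=cosφ1·sinφ2-sinφ1·cosφ2·cosΔλ=0.78486182; θ=atan2(y, x)=-0.3984° <0 so +360° → 359.6016° ≈ 359.6°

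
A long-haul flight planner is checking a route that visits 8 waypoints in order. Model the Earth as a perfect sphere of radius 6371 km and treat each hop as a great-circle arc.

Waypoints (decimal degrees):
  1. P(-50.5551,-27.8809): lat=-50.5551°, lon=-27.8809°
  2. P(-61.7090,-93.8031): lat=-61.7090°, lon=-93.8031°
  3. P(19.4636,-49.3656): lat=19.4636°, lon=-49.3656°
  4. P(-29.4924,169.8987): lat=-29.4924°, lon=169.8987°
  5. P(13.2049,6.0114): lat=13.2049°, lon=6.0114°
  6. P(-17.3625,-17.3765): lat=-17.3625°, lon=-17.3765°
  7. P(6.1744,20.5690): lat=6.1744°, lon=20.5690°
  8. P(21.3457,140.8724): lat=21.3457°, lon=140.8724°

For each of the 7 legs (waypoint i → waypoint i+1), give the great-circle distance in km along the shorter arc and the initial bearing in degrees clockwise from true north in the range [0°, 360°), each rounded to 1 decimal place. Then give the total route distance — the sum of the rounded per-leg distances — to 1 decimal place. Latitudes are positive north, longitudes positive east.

Leg 1: φ1=-0.8823529, φ2=-1.0770252, Δφ=-0.1946723, Δλ=-1.1505594 rad; a=sin²(Δφ/2)+cosφ1·cosφ2·sin²(Δλ/2)=0.0985786851; c=2·atan2(√a, √(1-a))=0.638748315; dist=6371·c=4069.466 ≈ 4069.5 km; running total=4069.5 km
Leg 1 bearing: y=sinΔλ·cosφ2=-0.43271262, x=cosφ1·sinφ2-sinφ1·cosφ2·cosΔλ=-0.41012620; θ=atan2(y, x)=-133.4650° <0 so +360° → 226.5350° ≈ 226.5°
Leg 2: φ1=-1.0770252, φ2=0.3397039, Δφ=1.4167291, Δλ=0.7755807 rad; a=sin²(Δφ/2)+cosφ1·cosφ2·sin²(Δλ/2)=0.4871692654; c=2·atan2(√a, √(1-a))=1.545132040; dist=6371·c=9844.036 ≈ 9844.0 km; running total=13913.5 km
Leg 2 bearing: y=sinΔλ·cosφ2=0.66012069, x=cosφ1·sinφ2-sinφ1·cosφ2·cosΔλ=0.75072109; θ=atan2(y, x)=41.3257° ≈ 41.3°
Leg 3: φ1=0.3397039, φ2=-0.5147395, Δφ=-0.8544434, Δλ=3.8268840 rad; a=sin²(Δφ/2)+cosφ1·cosφ2·sin²(Δλ/2)=0.8997197122; c=2·atan2(√a, √(1-a))=2.497157833; dist=6371·c=15909.393 ≈ 15909.4 km; running total=29822.9 km
Leg 3 bearing: y=sinΔλ·cosφ2=-0.55088822, x=cosφ1·sinφ2-sinφ1·cosφ2·cosΔλ=-0.23962215; θ=atan2(y, x)=-113.5078° <0 so +360° → 246.4922° ≈ 246.5°
Leg 4: φ1=-0.5147395, φ2=0.2304690, Δφ=0.7452085, Δλ=-2.8603730 rad; a=sin²(Δφ/2)+cosφ1·cosφ2·sin²(Δλ/2)=0.9632891957; c=2·atan2(√a, √(1-a))=2.756007173; dist=6371·c=17558.522 ≈ 17558.5 km; running total=47381.4 km
Leg 4 bearing: y=sinΔλ·cosφ2=-0.27018961, x=cosφ1·sinφ2-sinφ1·cosφ2·cosΔλ=-0.26162963; θ=atan2(y, x)=-134.0779° <0 so +360° → 225.9221° ≈ 225.9°
Leg 5: φ1=0.2304690, φ2=-0.3030328, Δφ=-0.5335018, Δλ=-0.4081959 rad; a=sin²(Δφ/2)+cosφ1·cosφ2·sin²(Δλ/2)=0.1076564817; c=2·atan2(√a, √(1-a))=0.668605229; dist=6371·c=4259.684 ≈ 4259.7 km; running total=51641.1 km
Leg 5 bearing: y=sinΔλ·cosφ2=-0.37886719, x=cosφ1·sinφ2-sinφ1·cosφ2·cosΔλ=-0.49063827; θ=atan2(y, x)=-142.3249° <0 so +360° → 217.6751° ≈ 217.7°
Leg 6: φ1=-0.3030328, φ2=0.1077636, Δφ=0.4107964, Δλ=0.6622739 rad; a=sin²(Δφ/2)+cosφ1·cosφ2·sin²(Δλ/2)=0.1418990037; c=2·atan2(√a, √(1-a))=0.772451423; dist=6371·c=4921.288 ≈ 4921.3 km; running total=56562.4 km
Leg 6 bearing: y=sinΔλ·cosφ2=0.61134461, x=cosφ1·sinφ2-sinφ1·cosφ2·cosΔλ=0.33661918; θ=atan2(y, x)=61.1619° ≈ 61.2°
Leg 7: φ1=0.1077636, φ2=0.3725527, Δφ=0.2647891, Δλ=2.0996904 rad; a=sin²(Δφ/2)+cosφ1·cosφ2·sin²(Δλ/2)=0.7140448409; c=2·atan2(√a, √(1-a))=2.013174242; dist=6371·c=12825.933 ≈ 12825.9 km; running total=69388.3 km
Leg 7 bearing: y=sinΔλ·cosφ2=0.80413976, x=cosφ1·sinφ2-sinφ1·cosφ2·cosΔλ=0.41242995; θ=atan2(y, x)=62.8475° ≈ 62.8°

Leg 1: dist=4069.5 km, bearing=226.5°
Leg 2: dist=9844.0 km, bearing=41.3°
Leg 3: dist=15909.4 km, bearing=246.5°
Leg 4: dist=17558.5 km, bearing=225.9°
Leg 5: dist=4259.7 km, bearing=217.7°
Leg 6: dist=4921.3 km, bearing=61.2°
Leg 7: dist=12825.9 km, bearing=62.8°
Total: 69388.3 km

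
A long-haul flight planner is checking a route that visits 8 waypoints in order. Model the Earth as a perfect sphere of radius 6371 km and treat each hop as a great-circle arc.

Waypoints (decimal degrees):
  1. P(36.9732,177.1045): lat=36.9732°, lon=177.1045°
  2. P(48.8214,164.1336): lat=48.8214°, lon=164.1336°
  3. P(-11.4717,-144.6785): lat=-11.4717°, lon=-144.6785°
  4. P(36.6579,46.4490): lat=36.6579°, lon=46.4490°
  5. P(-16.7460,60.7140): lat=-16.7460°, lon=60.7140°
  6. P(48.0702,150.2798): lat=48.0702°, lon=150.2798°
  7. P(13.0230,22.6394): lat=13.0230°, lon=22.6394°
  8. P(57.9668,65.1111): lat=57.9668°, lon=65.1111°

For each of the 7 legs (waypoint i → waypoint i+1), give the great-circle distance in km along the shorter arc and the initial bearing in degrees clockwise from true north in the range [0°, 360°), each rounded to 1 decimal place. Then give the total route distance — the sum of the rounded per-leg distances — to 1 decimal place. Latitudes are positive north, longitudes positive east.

Leg 1: φ1=0.6453041, φ2=0.8520942, Δφ=0.2067901, Δλ=-0.2263849 rad; a=sin²(Δφ/2)+cosφ1·cosφ2·sin²(Δλ/2)=0.0173633264; c=2·atan2(√a, √(1-a))=0.264308627; dist=6371·c=1683.910 ≈ 1683.9 km; running total=1683.9 km
Leg 1 bearing: y=sinΔλ·cosφ2=-0.14778381, x=cosφ1·sinφ2-sinφ1·cosφ2·cosΔλ=0.21542356; θ=atan2(y, x)=-34.4507° <0 so +360° → 325.5493° ≈ 325.5°
Leg 2: φ1=0.8520942, φ2=-0.2002189, Δφ=-1.0523131, Δλ=-5.3897879 rad; a=sin²(Δφ/2)+cosφ1·cosφ2·sin²(Δλ/2)=0.3726332227; c=2·atan2(√a, √(1-a))=1.313224169; dist=6371·c=8366.551 ≈ 8366.6 km; running total=10050.5 km
Leg 2 bearing: y=sinΔλ·cosφ2=0.76363947, x=cosφ1·sinφ2-sinφ1·cosφ2·cosΔλ=-0.59326686; θ=atan2(y, x)=127.8434° ≈ 127.8°
Leg 3: φ1=-0.2002189, φ2=0.6398011, Δφ=0.8400200, Δλ=3.3358042 rad; a=sin²(Δφ/2)+cosφ1·cosφ2·sin²(Δλ/2)=0.9450746722; c=2·atan2(√a, √(1-a))=2.668469139; dist=6371·c=17000.817 ≈ 17000.8 km; running total=27051.3 km
Leg 3 bearing: y=sinΔλ·cosφ2=-0.15482174, x=cosφ1·sinφ2-sinφ1·cosφ2·cosΔλ=0.42856082; θ=atan2(y, x)=-19.8627° <0 so +360° → 340.1373° ≈ 340.1°
Leg 4: φ1=0.6398011, φ2=-0.2922728, Δφ=-0.9320739, Δλ=0.2489712 rad; a=sin²(Δφ/2)+cosφ1·cosφ2·sin²(Δλ/2)=0.2137579638; c=2·atan2(√a, √(1-a))=0.961263997; dist=6371·c=6124.213 ≈ 6124.2 km; running total=33175.5 km
Leg 4 bearing: y=sinΔλ·cosφ2=0.23595727, x=cosφ1·sinφ2-sinφ1·cosφ2·cosΔλ=-0.78523000; θ=atan2(y, x)=163.2748° ≈ 163.3°
Leg 5: φ1=-0.2922728, φ2=0.8389833, Δφ=1.1312561, Δλ=1.5632181 rad; a=sin²(Δφ/2)+cosφ1·cosφ2·sin²(Δλ/2)=0.6047544134; c=2·atan2(√a, √(1-a))=1.781868938; dist=6371·c=11352.287 ≈ 11352.3 km; running total=44527.8 km
Leg 5 bearing: y=sinΔλ·cosφ2=0.66820040, x=cosφ1·sinφ2-sinφ1·cosφ2·cosΔλ=0.71387273; θ=atan2(y, x)=43.1073° ≈ 43.1°
Leg 6: φ1=0.8389833, φ2=0.2272942, Δφ=-0.6116890, Δλ=-2.2277452 rad; a=sin²(Δφ/2)+cosφ1·cosφ2·sin²(Δλ/2)=0.6149708058; c=2·atan2(√a, √(1-a))=1.802814013; dist=6371·c=11485.728 ≈ 11485.7 km; running total=56013.5 km
Leg 6 bearing: y=sinΔλ·cosφ2=-0.77149236, x=cosφ1·sinφ2-sinφ1·cosφ2·cosΔλ=0.59323385; θ=atan2(y, x)=-52.4418° <0 so +360° → 307.5582° ≈ 307.6°
Leg 7: φ1=0.2272942, φ2=1.0117115, Δφ=0.7844173, Δλ=0.7412710 rad; a=sin²(Δφ/2)+cosφ1·cosφ2·sin²(Δλ/2)=0.2138971554; c=2·atan2(√a, √(1-a))=0.961603484; dist=6371·c=6126.376 ≈ 6126.4 km; running total=62139.9 km
Leg 7 bearing: y=sinΔλ·cosφ2=0.35814699, x=cosφ1·sinφ2-sinφ1·cosφ2·cosΔλ=0.73777461; θ=atan2(y, x)=25.8939° ≈ 25.9°

Leg 1: dist=1683.9 km, bearing=325.5°
Leg 2: dist=8366.6 km, bearing=127.8°
Leg 3: dist=17000.8 km, bearing=340.1°
Leg 4: dist=6124.2 km, bearing=163.3°
Leg 5: dist=11352.3 km, bearing=43.1°
Leg 6: dist=11485.7 km, bearing=307.6°
Leg 7: dist=6126.4 km, bearing=25.9°
Total: 62139.9 km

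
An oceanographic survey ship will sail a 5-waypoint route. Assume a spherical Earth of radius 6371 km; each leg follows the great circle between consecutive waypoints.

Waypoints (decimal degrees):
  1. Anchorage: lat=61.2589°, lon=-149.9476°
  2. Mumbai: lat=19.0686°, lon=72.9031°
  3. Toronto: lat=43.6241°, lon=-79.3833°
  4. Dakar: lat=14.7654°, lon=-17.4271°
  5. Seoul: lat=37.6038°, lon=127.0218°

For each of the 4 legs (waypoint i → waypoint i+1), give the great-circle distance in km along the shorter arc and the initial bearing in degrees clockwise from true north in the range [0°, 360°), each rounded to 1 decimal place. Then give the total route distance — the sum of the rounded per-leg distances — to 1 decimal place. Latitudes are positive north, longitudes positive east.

Leg 1: dist=10305.4 km, bearing=319.9°
Leg 2: dist=12492.9 km, bearing=338.7°
Leg 3: dist=6635.4 km, bearing=98.6°
Leg 4: dist=13108.7 km, bearing=31.4°
Total: 42542.4 km

Leg 1: φ1=1.0691695, φ2=0.3328099, Δφ=-0.7363596, Δλ=3.8894785 rad; a=sin²(Δφ/2)+cosφ1·cosφ2·sin²(Δλ/2)=0.5233659121; c=2·atan2(√a, √(1-a))=1.617545177; dist=6371·c=10305.380 ≈ 10305.4 km; running total=10305.4 km
Leg 1 bearing: y=sinΔλ·cosφ2=-0.64277245, x=cosφ1·sinφ2-sinφ1·cosφ2·cosΔλ=0.76463044; θ=atan2(y, x)=-40.0515° <0 so +360° → 319.9485° ≈ 319.9°
Leg 2: φ1=0.3328099, φ2=0.7613842, Δφ=0.4285743, Δλ=-2.6578991 rad; a=sin²(Δφ/2)+cosφ1·cosφ2·sin²(Δλ/2)=0.6901390282; c=2·atan2(√a, √(1-a))=1.960893248; dist=6371·c=12492.851 ≈ 12492.9 km; running total=22798.3 km
Leg 2 bearing: y=sinΔλ·cosφ2=-0.33664279, x=cosφ1·sinφ2-sinφ1·cosφ2·cosΔλ=0.86142918; θ=atan2(y, x)=-21.3453° <0 so +360° → 338.6547° ≈ 338.7°
Leg 3: φ1=0.7613842, φ2=0.2577048, Δφ=-0.5036793, Δλ=1.0813397 rad; a=sin²(Δφ/2)+cosφ1·cosφ2·sin²(Δλ/2)=0.2475364227; c=2·atan2(√a, √(1-a))=1.041498757; dist=6371·c=6635.389 ≈ 6635.4 km; running total=29433.7 km
Leg 3 bearing: y=sinΔλ·cosφ2=0.85344314, x=cosφ1·sinφ2-sinφ1·cosφ2·cosΔλ=-0.12916412; θ=atan2(y, x)=98.6061° ≈ 98.6°
Leg 4: φ1=0.2577048, φ2=0.6563101, Δφ=0.3986053, Δλ=2.5211089 rad; a=sin²(Δφ/2)+cosφ1·cosφ2·sin²(Δλ/2)=0.7338851327; c=2·atan2(√a, √(1-a))=2.057562664; dist=6371·c=13108.732 ≈ 13108.7 km; running total=42542.4 km
Leg 4 bearing: y=sinΔλ·cosφ2=0.46063649, x=cosφ1·sinφ2-sinφ1·cosφ2·cosΔλ=0.75432420; θ=atan2(y, x)=31.4108° ≈ 31.4°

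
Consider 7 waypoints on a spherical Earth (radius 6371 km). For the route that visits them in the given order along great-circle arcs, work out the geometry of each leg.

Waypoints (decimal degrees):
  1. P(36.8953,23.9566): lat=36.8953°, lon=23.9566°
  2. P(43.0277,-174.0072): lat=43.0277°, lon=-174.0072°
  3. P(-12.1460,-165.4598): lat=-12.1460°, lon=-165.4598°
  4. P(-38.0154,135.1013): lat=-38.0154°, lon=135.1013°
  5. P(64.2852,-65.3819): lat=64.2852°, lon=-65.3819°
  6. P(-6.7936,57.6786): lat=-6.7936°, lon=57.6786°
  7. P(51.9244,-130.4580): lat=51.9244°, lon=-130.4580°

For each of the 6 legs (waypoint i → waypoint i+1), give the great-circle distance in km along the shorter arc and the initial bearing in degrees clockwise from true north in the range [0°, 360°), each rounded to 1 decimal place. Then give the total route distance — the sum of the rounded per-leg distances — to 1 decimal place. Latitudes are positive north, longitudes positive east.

Leg 1: φ1=0.6439445, φ2=0.7509750, Δφ=0.1070306, Δλ=-3.4551201 rad; a=sin²(Δφ/2)+cosφ1·cosφ2·sin²(Δλ/2)=0.5732359867; c=2·atan2(√a, √(1-a))=1.717797158; dist=6371·c=10944.086 ≈ 10944.1 km; running total=10944.1 km
Leg 1 bearing: y=sinΔλ·cosφ2=0.22545950, x=cosφ1·sinφ2-sinφ1·cosφ2·cosΔλ=0.96317910; θ=atan2(y, x)=13.1745° ≈ 13.2°
Leg 2: φ1=0.7509750, φ2=-0.2119877, Δφ=-0.9629627, Δλ=0.1491803 rad; a=sin²(Δφ/2)+cosφ1·cosφ2·sin²(Δλ/2)=0.2184235587; c=2·atan2(√a, √(1-a))=0.972600045; dist=6371·c=6196.435 ≈ 6196.4 km; running total=17140.5 km
Leg 2 bearing: y=sinΔλ·cosφ2=0.14530048, x=cosφ1·sinφ2-sinφ1·cosφ2·cosΔλ=-0.81347809; θ=atan2(y, x)=169.8728° ≈ 169.9°
Leg 3: φ1=-0.2119877, φ2=-0.6634939, Δφ=-0.4515062, Δλ=5.2457808 rad; a=sin²(Δφ/2)+cosφ1·cosφ2·sin²(Δλ/2)=0.2393999978; c=2·atan2(√a, √(1-a))=1.022539890; dist=6371·c=6514.602 ≈ 6514.6 km; running total=23655.1 km
Leg 3 bearing: y=sinΔλ·cosφ2=-0.67840364, x=cosφ1·sinφ2-sinφ1·cosφ2·cosΔλ=-0.51780214; θ=atan2(y, x)=-127.3532° <0 so +360° → 232.6468° ≈ 232.6°
Leg 4: φ1=-0.6634939, φ2=1.1219884, Δφ=1.7854823, Δλ=-3.4990919 rad; a=sin²(Δφ/2)+cosφ1·cosφ2·sin²(Δλ/2)=0.9375534890; c=2·atan2(√a, √(1-a))=2.636453160; dist=6371·c=16796.843 ≈ 16796.8 km; running total=40451.9 km
Leg 4 bearing: y=sinΔλ·cosφ2=0.15183295, x=cosφ1·sinφ2-sinφ1·cosφ2·cosΔλ=0.45949378; θ=atan2(y, x)=18.2854° ≈ 18.3°
Leg 5: φ1=1.1219884, φ2=-0.1185707, Δφ=-1.2405591, Δλ=2.1478109 rad; a=sin²(Δφ/2)+cosφ1·cosφ2·sin²(Δλ/2)=0.6708072541; c=2·atan2(√a, √(1-a))=1.919430543; dist=6371·c=12228.692 ≈ 12228.7 km; running total=52680.6 km
Leg 5 bearing: y=sinΔλ·cosφ2=0.83221051, x=cosφ1·sinφ2-sinφ1·cosφ2·cosΔλ=0.43672096; θ=atan2(y, x)=62.3108° ≈ 62.3°
Leg 6: φ1=-0.1185707, φ2=0.9062517, Δφ=1.0248224, Δλ=-3.2836031 rad; a=sin²(Δφ/2)+cosφ1·cosφ2·sin²(Δλ/2)=0.8496631161; c=2·atan2(√a, √(1-a))=2.345250795; dist=6371·c=14941.593 ≈ 14941.6 km; running total=67622.2 km
Leg 6 bearing: y=sinΔλ·cosφ2=0.08728388, x=cosφ1·sinφ2-sinφ1·cosφ2·cosΔλ=0.70945355; θ=atan2(y, x)=7.0138° ≈ 7.0°

Leg 1: dist=10944.1 km, bearing=13.2°
Leg 2: dist=6196.4 km, bearing=169.9°
Leg 3: dist=6514.6 km, bearing=232.6°
Leg 4: dist=16796.8 km, bearing=18.3°
Leg 5: dist=12228.7 km, bearing=62.3°
Leg 6: dist=14941.6 km, bearing=7.0°
Total: 67622.2 km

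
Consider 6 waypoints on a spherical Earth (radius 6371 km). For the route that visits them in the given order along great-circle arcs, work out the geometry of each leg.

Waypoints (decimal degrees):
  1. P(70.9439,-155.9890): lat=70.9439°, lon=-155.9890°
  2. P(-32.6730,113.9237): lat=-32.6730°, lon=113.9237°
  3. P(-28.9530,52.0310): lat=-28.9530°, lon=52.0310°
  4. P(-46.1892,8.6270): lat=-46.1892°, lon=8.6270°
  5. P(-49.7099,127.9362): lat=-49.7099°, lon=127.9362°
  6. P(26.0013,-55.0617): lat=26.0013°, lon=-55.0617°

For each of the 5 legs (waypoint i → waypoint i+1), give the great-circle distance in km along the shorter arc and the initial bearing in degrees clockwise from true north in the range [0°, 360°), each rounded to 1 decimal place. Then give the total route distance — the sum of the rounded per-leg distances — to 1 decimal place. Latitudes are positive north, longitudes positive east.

Leg 1: φ1=1.2382046, φ2=-0.5702514, Δφ=-1.8084561, Δλ=4.7108653 rad; a=sin²(Δφ/2)+cosφ1·cosφ2·sin²(Δλ/2)=0.7553393368; c=2·atan2(√a, √(1-a))=2.106770297; dist=6371·c=13422.234 ≈ 13422.2 km; running total=13422.2 km
Leg 1 bearing: y=sinΔλ·cosφ2=-0.84176429, x=cosφ1·sinφ2-sinφ1·cosφ2·cosΔλ=-0.17504333; θ=atan2(y, x)=-101.7471° <0 so +360° → 258.2529° ≈ 258.3°
Leg 2: φ1=-0.5702514, φ2=-0.5053252, Δφ=0.0649262, Δλ=-1.0802314 rad; a=sin²(Δφ/2)+cosφ1·cosφ2·sin²(Δλ/2)=0.1958275769; c=2·atan2(√a, √(1-a))=0.916822843; dist=6371·c=5841.078 ≈ 5841.1 km; running total=19263.3 km
Leg 2 bearing: y=sinΔλ·cosφ2=-0.77182358, x=cosφ1·sinφ2-sinφ1·cosφ2·cosΔλ=-0.18494570; θ=atan2(y, x)=-103.4752° <0 so +360° → 256.5248° ≈ 256.5°
Leg 3: φ1=-0.5053252, φ2=-0.8061536, Δφ=-0.3008284, Δλ=-0.7575427 rad; a=sin²(Δφ/2)+cosφ1·cosφ2·sin²(Δλ/2)=0.1052833960; c=2·atan2(√a, √(1-a))=0.660911238; dist=6371·c=4210.665 ≈ 4210.7 km; running total=23474.0 km
Leg 3 bearing: y=sinΔλ·cosφ2=-0.47569151, x=cosφ1·sinφ2-sinφ1·cosφ2·cosΔλ=-0.38795978; θ=atan2(y, x)=-129.1997° <0 so +360° → 230.8003° ≈ 230.8°
Leg 4: φ1=-0.8061536, φ2=-0.8676014, Δφ=-0.0614478, Δλ=2.0823384 rad; a=sin²(Δφ/2)+cosφ1·cosφ2·sin²(Δλ/2)=0.3343493473; c=2·atan2(√a, √(1-a))=1.233113890; dist=6371·c=7856.169 ≈ 7856.2 km; running total=31330.2 km
Leg 4 bearing: y=sinΔλ·cosφ2=0.56387974, x=cosφ1·sinφ2-sinφ1·cosφ2·cosΔλ=-0.75649130; θ=atan2(y, x)=143.2996° ≈ 143.3°
Leg 5: φ1=-0.8676014, φ2=0.4538083, Δφ=1.3214097, Δλ=-3.1939159 rad; a=sin²(Δφ/2)+cosφ1·cosφ2·sin²(Δλ/2)=0.9574034217; c=2·atan2(√a, √(1-a))=2.725825749; dist=6371·c=17366.236 ≈ 17366.2 km; running total=48696.4 km
Leg 5 bearing: y=sinΔλ·cosφ2=0.04700583, x=cosφ1·sinφ2-sinφ1·cosφ2·cosΔλ=-0.40114697; θ=atan2(y, x)=173.3166° ≈ 173.3°

Leg 1: dist=13422.2 km, bearing=258.3°
Leg 2: dist=5841.1 km, bearing=256.5°
Leg 3: dist=4210.7 km, bearing=230.8°
Leg 4: dist=7856.2 km, bearing=143.3°
Leg 5: dist=17366.2 km, bearing=173.3°
Total: 48696.4 km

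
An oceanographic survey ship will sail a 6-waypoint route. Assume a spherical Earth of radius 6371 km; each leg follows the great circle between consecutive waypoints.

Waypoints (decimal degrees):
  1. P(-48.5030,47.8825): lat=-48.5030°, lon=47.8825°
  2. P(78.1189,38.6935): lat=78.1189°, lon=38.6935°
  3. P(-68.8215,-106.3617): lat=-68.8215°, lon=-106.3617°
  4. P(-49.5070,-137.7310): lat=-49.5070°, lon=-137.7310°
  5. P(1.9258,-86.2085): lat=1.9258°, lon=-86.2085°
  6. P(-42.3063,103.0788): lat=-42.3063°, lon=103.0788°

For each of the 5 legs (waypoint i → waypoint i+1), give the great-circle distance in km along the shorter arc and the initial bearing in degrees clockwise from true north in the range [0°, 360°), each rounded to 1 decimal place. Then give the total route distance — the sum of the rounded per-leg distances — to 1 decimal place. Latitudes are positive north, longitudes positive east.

Leg 1: dist=14093.6 km, bearing=357.6°
Leg 2: dist=18543.8 km, bearing=295.3°
Leg 3: dist=2732.5 km, bearing=305.6°
Leg 4: dist=7536.2 km, bearing=57.7°
Leg 5: dist=15430.5 km, bearing=190.4°
Total: 58336.6 km

Leg 1: φ1=-0.8465370, φ2=1.3634320, Δφ=2.2099691, Δλ=-0.1603783 rad; a=sin²(Δφ/2)+cosφ1·cosφ2·sin²(Δλ/2)=0.7991411434; c=2·atan2(√a, √(1-a))=2.212152019; dist=6371·c=14093.621 ≈ 14093.6 km; running total=14093.6 km
Leg 1 bearing: y=sinΔλ·cosφ2=-0.03287754, x=cosφ1·sinφ2-sinφ1·cosφ2·cosΔλ=0.80061062; θ=atan2(y, x)=-2.3516° <0 so +360° → 357.6484° ≈ 357.6°
Leg 2: φ1=1.3634320, φ2=-1.2011618, Δφ=-2.5645938, Δλ=-2.5316908 rad; a=sin²(Δφ/2)+cosφ1·cosφ2·sin²(Δλ/2)=0.9867263494; c=2·atan2(√a, √(1-a))=2.910657166; dist=6371·c=18543.797 ≈ 18543.8 km; running total=32637.4 km
Leg 2 bearing: y=sinΔλ·cosφ2=-0.20693344, x=cosφ1·sinφ2-sinφ1·cosφ2·cosΔλ=0.09781817; θ=atan2(y, x)=-64.6997° <0 so +360° → 295.3003° ≈ 295.3°
Leg 3: φ1=-1.2011618, φ2=-0.8640602, Δφ=0.3371016, Δλ=-0.5474976 rad; a=sin²(Δφ/2)+cosφ1·cosφ2·sin²(Δλ/2)=0.0452867982; c=2·atan2(√a, √(1-a))=0.428893637; dist=6371·c=2732.481 ≈ 2732.5 km; running total=35369.9 km
Leg 3 bearing: y=sinΔλ·cosφ2=-0.33802325, x=cosφ1·sinφ2-sinφ1·cosφ2·cosΔλ=0.24224759; θ=atan2(y, x)=-54.3724° <0 so +360° → 305.6276° ≈ 305.6°
Leg 4: φ1=-0.8640602, φ2=0.0336116, Δφ=0.8976717, Δλ=0.8992373 rad; a=sin²(Δφ/2)+cosφ1·cosφ2·sin²(Δλ/2)=0.3108754993; c=2·atan2(√a, √(1-a))=1.182892295; dist=6371·c=7536.207 ≈ 7536.2 km; running total=42906.1 km
Leg 4 bearing: y=sinΔλ·cosφ2=0.78241039, x=cosφ1·sinφ2-sinφ1·cosφ2·cosΔλ=0.49473394; θ=atan2(y, x)=57.6940° ≈ 57.7°
Leg 5: φ1=0.0336116, φ2=-0.7383842, Δφ=-0.7719958, Δλ=3.3036866 rad; a=sin²(Δφ/2)+cosφ1·cosφ2·sin²(Δλ/2)=0.8760349225; c=2·atan2(√a, √(1-a))=2.421993294; dist=6371·c=15430.519 ≈ 15430.5 km; running total=58336.6 km
Leg 5 bearing: y=sinΔλ·cosφ2=-0.11935348, x=cosφ1·sinφ2-sinφ1·cosφ2·cosΔλ=-0.64818647; θ=atan2(y, x)=-169.5667° <0 so +360° → 190.4333° ≈ 190.4°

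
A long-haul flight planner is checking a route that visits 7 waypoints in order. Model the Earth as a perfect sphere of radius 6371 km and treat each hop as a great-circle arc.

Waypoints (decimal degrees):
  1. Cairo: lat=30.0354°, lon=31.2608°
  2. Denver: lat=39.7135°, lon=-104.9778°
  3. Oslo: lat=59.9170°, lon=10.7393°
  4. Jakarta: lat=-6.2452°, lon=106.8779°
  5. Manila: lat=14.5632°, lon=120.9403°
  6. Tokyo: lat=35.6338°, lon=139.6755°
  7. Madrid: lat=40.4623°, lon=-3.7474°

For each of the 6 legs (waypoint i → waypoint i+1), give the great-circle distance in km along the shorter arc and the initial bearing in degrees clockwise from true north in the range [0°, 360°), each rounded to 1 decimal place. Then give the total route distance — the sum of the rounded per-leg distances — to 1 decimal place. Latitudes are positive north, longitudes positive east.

Leg 1: φ1=0.5242166, φ2=0.6931313, Δφ=0.1689147, Δλ=-2.3778121 rad; a=sin²(Δφ/2)+cosφ1·cosφ2·sin²(Δλ/2)=0.5805756573; c=2·atan2(√a, √(1-a))=1.732653431; dist=6371·c=11038.735 ≈ 11038.7 km; running total=11038.7 km
Leg 1 bearing: y=sinΔλ·cosφ2=-0.53205630, x=cosφ1·sinφ2-sinφ1·cosφ2·cosΔλ=0.83123183; θ=atan2(y, x)=-32.6226° <0 so +360° → 327.3774° ≈ 327.4°
Leg 2: φ1=0.6931313, φ2=1.0457489, Δφ=0.3526176, Δλ=2.0196444 rad; a=sin²(Δφ/2)+cosφ1·cosφ2·sin²(Δλ/2)=0.3072175862; c=2·atan2(√a, √(1-a))=1.174976423; dist=6371·c=7485.775 ≈ 7485.8 km; running total=18524.5 km
Leg 2 bearing: y=sinΔλ·cosφ2=0.45160358, x=cosφ1·sinφ2-sinφ1·cosφ2·cosΔλ=0.80460796; θ=atan2(y, x)=29.3043° ≈ 29.3°
Leg 3: φ1=1.0457489, φ2=-0.1089993, Δφ=-1.1547482, Δλ=1.6779351 rad; a=sin²(Δφ/2)+cosφ1·cosφ2·sin²(Δλ/2)=0.5737067152; c=2·atan2(√a, √(1-a))=1.718748947; dist=6371·c=10950.1495 ≈ 10950.1 km; running total=29474.6 km
Leg 3 bearing: y=sinΔλ·cosφ2=0.98836561, x=cosφ1·sinφ2-sinφ1·cosφ2·cosΔλ=0.03745261; θ=atan2(y, x)=87.8299° ≈ 87.8°
Leg 4: φ1=-0.1089993, φ2=0.2541758, Δφ=0.3631751, Δλ=0.2454352 rad; a=sin²(Δφ/2)+cosφ1·cosφ2·sin²(Δλ/2)=0.0470298637; c=2·atan2(√a, √(1-a))=0.437201117; dist=6371·c=2785.408 ≈ 2785.4 km; running total=32260.0 km
Leg 4 bearing: y=sinΔλ·cosφ2=0.23517180, x=cosφ1·sinφ2-sinφ1·cosφ2·cosΔλ=0.35208869; θ=atan2(y, x)=33.7403° ≈ 33.7°
Leg 5: φ1=0.2541758, φ2=0.6219271, Δφ=0.3677513, Δλ=0.3269909 rad; a=sin²(Δφ/2)+cosφ1·cosφ2·sin²(Δλ/2)=0.0542718351; c=2·atan2(√a, √(1-a))=0.470247151; dist=6371·c=2995.945 ≈ 2995.9 km; running total=35255.9 km
Leg 5 bearing: y=sinΔλ·cosφ2=0.26105343, x=cosφ1·sinφ2-sinφ1·cosφ2·cosΔλ=0.37034675; θ=atan2(y, x)=35.1796° ≈ 35.2°
Leg 6: φ1=0.6219271, φ2=0.7062004, Δφ=0.0842732, Δλ=-2.5032018 rad; a=sin²(Δφ/2)+cosφ1·cosφ2·sin²(Δλ/2)=0.5592545806; c=2·atan2(√a, √(1-a))=1.689584655; dist=6371·c=10764.344 ≈ 10764.3 km; running total=46020.2 km
Leg 6 bearing: y=sinΔλ·cosφ2=-0.45338347, x=cosφ1·sinφ2-sinφ1·cosφ2·cosΔλ=0.88340195; θ=atan2(y, x)=-27.1680° <0 so +360° → 332.8320° ≈ 332.8°

Leg 1: dist=11038.7 km, bearing=327.4°
Leg 2: dist=7485.8 km, bearing=29.3°
Leg 3: dist=10950.1 km, bearing=87.8°
Leg 4: dist=2785.4 km, bearing=33.7°
Leg 5: dist=2995.9 km, bearing=35.2°
Leg 6: dist=10764.3 km, bearing=332.8°
Total: 46020.2 km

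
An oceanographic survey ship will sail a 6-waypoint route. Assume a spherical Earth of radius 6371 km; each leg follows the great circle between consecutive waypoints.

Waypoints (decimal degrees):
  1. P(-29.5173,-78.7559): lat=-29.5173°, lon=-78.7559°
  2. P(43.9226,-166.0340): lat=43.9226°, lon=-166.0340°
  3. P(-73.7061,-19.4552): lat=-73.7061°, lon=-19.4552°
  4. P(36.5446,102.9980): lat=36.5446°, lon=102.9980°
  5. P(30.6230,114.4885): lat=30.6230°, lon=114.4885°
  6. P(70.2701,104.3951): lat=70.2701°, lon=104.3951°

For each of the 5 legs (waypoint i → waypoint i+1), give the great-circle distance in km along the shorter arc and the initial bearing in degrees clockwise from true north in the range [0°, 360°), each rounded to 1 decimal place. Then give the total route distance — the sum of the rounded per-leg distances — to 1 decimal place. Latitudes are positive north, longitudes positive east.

Leg 1: φ1=-0.5151741, φ2=0.7665940, Δφ=1.2817681, Δλ=-1.5232902 rad; a=sin²(Δφ/2)+cosφ1·cosφ2·sin²(Δλ/2)=0.6560022112; c=2·atan2(√a, √(1-a))=1.888098370; dist=6371·c=12029.075 ≈ 12029.1 km; running total=12029.1 km
Leg 1 bearing: y=sinΔλ·cosφ2=-0.71946493, x=cosφ1·sinφ2-sinφ1·cosφ2·cosΔλ=0.62050259; θ=atan2(y, x)=-49.2239° <0 so +360° → 310.7761° ≈ 310.8°
Leg 2: φ1=0.7665940, φ2=-1.2864141, Δφ=-2.0530081, Δλ=2.5582827 rad; a=sin²(Δφ/2)+cosφ1·cosφ2·sin²(Δλ/2)=0.9172463524; c=2·atan2(√a, √(1-a))=2.558007820; dist=6371·c=16297.068 ≈ 16297.1 km; running total=28326.2 km
Leg 2 bearing: y=sinΔλ·cosφ2=0.15453202, x=cosφ1·sinφ2-sinφ1·cosφ2·cosΔλ=-0.52890621; θ=atan2(y, x)=163.7131° ≈ 163.7°
Leg 3: φ1=-1.2864141, φ2=0.6378236, Δφ=1.9242377, Δλ=2.1372115 rad; a=sin²(Δφ/2)+cosφ1·cosφ2·sin²(Δλ/2)=0.8462431405; c=2·atan2(√a, √(1-a))=2.335726023; dist=6371·c=14880.910 ≈ 14880.9 km; running total=43207.1 km
Leg 3 bearing: y=sinΔλ·cosφ2=0.67792765, x=cosφ1·sinφ2-sinφ1·cosφ2·cosΔλ=-0.24673235; θ=atan2(y, x)=109.9990° ≈ 110.0°
Leg 4: φ1=0.6378236, φ2=0.5344722, Δφ=-0.1033514, Δλ=0.2005471 rad; a=sin²(Δφ/2)+cosφ1·cosφ2·sin²(Δλ/2)=0.0095961124; c=2·atan2(√a, √(1-a))=0.196234203; dist=6371·c=1250.208 ≈ 1250.2 km; running total=44457.3 km
Leg 4 bearing: y=sinΔλ·cosφ2=0.17142379, x=cosφ1·sinφ2-sinφ1·cosφ2·cosΔλ=-0.09289776; θ=atan2(y, x)=118.4541° ≈ 118.5°
Leg 5: φ1=0.5344722, φ2=1.2264446, Δφ=0.6919724, Δλ=-0.1761631 rad; a=sin²(Δφ/2)+cosφ1·cosφ2·sin²(Δλ/2)=0.1172535315; c=2·atan2(√a, √(1-a))=0.698989254; dist=6371·c=4453.261 ≈ 4453.3 km; running total=48910.6 km
Leg 5 bearing: y=sinΔλ·cosφ2=-0.05916316, x=cosφ1·sinφ2-sinφ1·cosφ2·cosΔλ=0.64071857; θ=atan2(y, x)=-5.2757° <0 so +360° → 354.7243° ≈ 354.7°

Leg 1: dist=12029.1 km, bearing=310.8°
Leg 2: dist=16297.1 km, bearing=163.7°
Leg 3: dist=14880.9 km, bearing=110.0°
Leg 4: dist=1250.2 km, bearing=118.5°
Leg 5: dist=4453.3 km, bearing=354.7°
Total: 48910.6 km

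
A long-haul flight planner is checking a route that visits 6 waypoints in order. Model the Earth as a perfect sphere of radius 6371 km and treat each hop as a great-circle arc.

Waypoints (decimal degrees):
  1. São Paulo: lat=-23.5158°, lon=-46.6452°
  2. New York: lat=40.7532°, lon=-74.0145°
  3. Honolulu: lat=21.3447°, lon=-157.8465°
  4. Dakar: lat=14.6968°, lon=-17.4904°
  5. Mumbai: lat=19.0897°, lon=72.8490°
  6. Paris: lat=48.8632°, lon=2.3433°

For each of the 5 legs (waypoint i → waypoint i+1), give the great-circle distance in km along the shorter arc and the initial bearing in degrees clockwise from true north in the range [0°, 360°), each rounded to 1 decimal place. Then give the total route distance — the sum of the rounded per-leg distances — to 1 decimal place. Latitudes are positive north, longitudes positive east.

Leg 1: φ1=-0.4104281, φ2=0.7112775, Δφ=1.1217057, Δλ=-0.4776844 rad; a=sin²(Δφ/2)+cosφ1·cosφ2·sin²(Δλ/2)=0.3218037343; c=2·atan2(√a, √(1-a))=1.206392286; dist=6371·c=7685.925 ≈ 7685.9 km; running total=7685.9 km
Leg 1 bearing: y=sinΔλ·cosφ2=-0.34825405, x=cosφ1·sinφ2-sinφ1·cosφ2·cosΔλ=0.86700835; θ=atan2(y, x)=-21.8840° <0 so +360° → 338.1160° ≈ 338.1°
Leg 2: φ1=0.7112775, φ2=0.3725353, Δφ=-0.3387422, Δλ=-1.4631444 rad; a=sin²(Δφ/2)+cosφ1·cosφ2·sin²(Δλ/2)=0.3432926607; c=2·atan2(√a, √(1-a))=1.252009567; dist=6371·c=7976.553 ≈ 7976.6 km; running total=15662.5 km
Leg 2 bearing: y=sinΔλ·cosφ2=-0.92601575, x=cosφ1·sinφ2-sinφ1·cosφ2·cosΔλ=0.21039504; θ=atan2(y, x)=-77.1994° <0 so +360° → 282.8006° ≈ 282.8°
Leg 3: φ1=0.3725353, φ2=0.2565075, Δφ=-0.1160277, Δλ=2.4496761 rad; a=sin²(Δφ/2)+cosφ1·cosφ2·sin²(Δλ/2)=0.8006992391; c=2·atan2(√a, √(1-a))=2.216046682; dist=6371·c=14118.433 ≈ 14118.4 km; running total=29780.9 km
Leg 3 bearing: y=sinΔλ·cosφ2=0.61713957, x=cosφ1·sinφ2-sinφ1·cosφ2·cosΔλ=0.50740380; θ=atan2(y, x)=50.5734° ≈ 50.6°
Leg 4: φ1=0.2565075, φ2=0.3331781, Δφ=0.0766706, Δλ=1.5767200 rad; a=sin²(Δφ/2)+cosφ1·cosφ2·sin²(Δλ/2)=0.4612206715; c=2·atan2(√a, √(1-a))=1.493159702; dist=6371·c=9512.920 ≈ 9512.9 km; running total=39293.8 km
Leg 4 bearing: y=sinΔλ·cosφ2=0.94499114, x=cosφ1·sinφ2-sinφ1·cosφ2·cosΔλ=0.31776784; θ=atan2(y, x)=71.4140° ≈ 71.4°
Leg 5: φ1=0.3331781, φ2=0.8528237, Δφ=0.5196456, Δλ=-1.2305566 rad; a=sin²(Δφ/2)+cosφ1·cosφ2·sin²(Δλ/2)=0.2731116632; c=2·atan2(√a, √(1-a))=1.099797397; dist=6371·c=7006.809 ≈ 7006.8 km; running total=46300.6 km
Leg 5 bearing: y=sinΔλ·cosφ2=-0.62014714, x=cosφ1·sinφ2-sinφ1·cosφ2·cosΔλ=0.63992520; θ=atan2(y, x)=-44.1008° <0 so +360° → 315.8992° ≈ 315.9°

Leg 1: dist=7685.9 km, bearing=338.1°
Leg 2: dist=7976.6 km, bearing=282.8°
Leg 3: dist=14118.4 km, bearing=50.6°
Leg 4: dist=9512.9 km, bearing=71.4°
Leg 5: dist=7006.8 km, bearing=315.9°
Total: 46300.6 km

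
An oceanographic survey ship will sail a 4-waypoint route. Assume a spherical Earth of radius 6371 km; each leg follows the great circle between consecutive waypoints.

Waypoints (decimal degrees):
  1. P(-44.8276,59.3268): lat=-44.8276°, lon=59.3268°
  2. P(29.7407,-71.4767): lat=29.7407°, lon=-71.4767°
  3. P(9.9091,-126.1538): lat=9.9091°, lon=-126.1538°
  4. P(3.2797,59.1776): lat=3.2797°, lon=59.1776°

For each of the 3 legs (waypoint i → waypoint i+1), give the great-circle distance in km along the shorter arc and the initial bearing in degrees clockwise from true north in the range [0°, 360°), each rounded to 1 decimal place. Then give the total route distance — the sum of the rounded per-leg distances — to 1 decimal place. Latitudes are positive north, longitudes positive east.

Leg 1: φ1=-0.7823892, φ2=0.5190731, Δφ=1.3014624, Δλ=-2.2829517 rad; a=sin²(Δφ/2)+cosφ1·cosφ2·sin²(Δλ/2)=0.8760666496; c=2·atan2(√a, √(1-a))=2.422089576; dist=6371·c=15431.133 ≈ 15431.1 km; running total=15431.1 km
Leg 1 bearing: y=sinΔλ·cosφ2=-0.65724851, x=cosφ1·sinφ2-sinφ1·cosφ2·cosΔλ=-0.04816525; θ=atan2(y, x)=-94.1913° <0 so +360° → 265.8087° ≈ 265.8°
Leg 2: φ1=0.5190731, φ2=0.1729464, Δφ=-0.3461267, Δλ=-0.9542954 rad; a=sin²(Δφ/2)+cosφ1·cosφ2·sin²(Δλ/2)=0.2100483677; c=2·atan2(√a, √(1-a))=0.952186381; dist=6371·c=6066.379 ≈ 6066.4 km; running total=21497.5 km
Leg 2 bearing: y=sinΔλ·cosφ2=-0.80373488, x=cosφ1·sinφ2-sinφ1·cosφ2·cosΔλ=-0.13312569; θ=atan2(y, x)=-99.4047° <0 so +360° → 260.5953° ≈ 260.6°
Leg 3: φ1=0.1729464, φ2=0.0572416, Δφ=-0.1157049, Δλ=3.2346431 rad; a=sin²(Δφ/2)+cosφ1·cosφ2·sin²(Δλ/2)=0.9846844821; c=2·atan2(√a, √(1-a))=2.893444703; dist=6371·c=18434.136 ≈ 18434.1 km; running total=39931.6 km
Leg 3 bearing: y=sinΔλ·cosφ2=-0.09276408, x=cosφ1·sinφ2-sinφ1·cosφ2·cosΔλ=0.22741732; θ=atan2(y, x)=-22.1907° <0 so +360° → 337.8093° ≈ 337.8°

Leg 1: dist=15431.1 km, bearing=265.8°
Leg 2: dist=6066.4 km, bearing=260.6°
Leg 3: dist=18434.1 km, bearing=337.8°
Total: 39931.6 km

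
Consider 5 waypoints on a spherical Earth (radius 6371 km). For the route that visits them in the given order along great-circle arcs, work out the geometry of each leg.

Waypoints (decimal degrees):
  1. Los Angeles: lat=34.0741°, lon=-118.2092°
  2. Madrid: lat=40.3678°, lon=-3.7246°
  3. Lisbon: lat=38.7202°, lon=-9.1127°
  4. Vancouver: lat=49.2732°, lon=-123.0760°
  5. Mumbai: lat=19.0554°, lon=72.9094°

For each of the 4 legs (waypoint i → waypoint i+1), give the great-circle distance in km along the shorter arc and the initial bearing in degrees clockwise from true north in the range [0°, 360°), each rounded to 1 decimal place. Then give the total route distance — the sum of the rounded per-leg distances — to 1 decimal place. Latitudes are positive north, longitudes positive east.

Leg 1: dist=9360.9 km, bearing=44.2°
Leg 2: dist=496.9 km, bearing=250.1°
Leg 3: dist=8283.7 km, bearing=321.8°
Leg 4: dist=12254.6 km, bearing=343.9°
Total: 30396.1 km

Leg 1: φ1=0.5947052, φ2=0.7045510, Δφ=0.1098458, Δλ=1.9981332 rad; a=sin²(Δφ/2)+cosφ1·cosφ2·sin²(Δλ/2)=0.4493386648; c=2·atan2(√a, √(1-a))=1.469299483; dist=6371·c=9360.907 ≈ 9360.9 km; running total=9360.9 km
Leg 1 bearing: y=sinΔλ·cosφ2=0.69338660, x=cosφ1·sinφ2-sinφ1·cosφ2·cosΔλ=0.71340643; θ=atan2(y, x)=44.1847° ≈ 44.2°
Leg 2: φ1=0.7045510, φ2=0.6757950, Δφ=-0.0287560, Δλ=-0.0940401 rad; a=sin²(Δφ/2)+cosφ1·cosφ2·sin²(Δλ/2)=0.0015199916; c=2·atan2(√a, √(1-a))=0.077993907; dist=6371·c=496.899 ≈ 496.9 km; running total=9857.8 km
Leg 2 bearing: y=sinΔλ·cosφ2=-0.07326291, x=cosφ1·sinφ2-sinφ1·cosφ2·cosΔλ=-0.02651925; θ=atan2(y, x)=-109.8989° <0 so +360° → 250.1011° ≈ 250.1°
Leg 3: φ1=0.6757950, φ2=0.8599796, Δφ=0.1841846, Δλ=-1.9890348 rad; a=sin²(Δφ/2)+cosφ1·cosφ2·sin²(Δλ/2)=0.3663579153; c=2·atan2(√a, √(1-a))=1.300222771; dist=6371·c=8283.719 ≈ 8283.7 km; running total=18141.5 km
Leg 3 bearing: y=sinΔλ·cosφ2=-0.59621529, x=cosφ1·sinφ2-sinφ1·cosφ2·cosΔλ=0.75702477; θ=atan2(y, x)=-38.2232° <0 so +360° → 321.7768° ≈ 321.8°
Leg 4: φ1=0.8599796, φ2=0.3325795, Δφ=-0.5274001, Δλ=3.4205905 rad; a=sin²(Δφ/2)+cosφ1·cosφ2·sin²(Δλ/2)=0.6727181392; c=2·atan2(√a, √(1-a))=1.923499968; dist=6371·c=12254.618 ≈ 12254.6 km; running total=30396.1 km
Leg 4 bearing: y=sinΔλ·cosφ2=-0.26030182, x=cosφ1·sinφ2-sinφ1·cosφ2·cosΔλ=0.90161896; θ=atan2(y, x)=-16.1037° <0 so +360° → 343.8963° ≈ 343.9°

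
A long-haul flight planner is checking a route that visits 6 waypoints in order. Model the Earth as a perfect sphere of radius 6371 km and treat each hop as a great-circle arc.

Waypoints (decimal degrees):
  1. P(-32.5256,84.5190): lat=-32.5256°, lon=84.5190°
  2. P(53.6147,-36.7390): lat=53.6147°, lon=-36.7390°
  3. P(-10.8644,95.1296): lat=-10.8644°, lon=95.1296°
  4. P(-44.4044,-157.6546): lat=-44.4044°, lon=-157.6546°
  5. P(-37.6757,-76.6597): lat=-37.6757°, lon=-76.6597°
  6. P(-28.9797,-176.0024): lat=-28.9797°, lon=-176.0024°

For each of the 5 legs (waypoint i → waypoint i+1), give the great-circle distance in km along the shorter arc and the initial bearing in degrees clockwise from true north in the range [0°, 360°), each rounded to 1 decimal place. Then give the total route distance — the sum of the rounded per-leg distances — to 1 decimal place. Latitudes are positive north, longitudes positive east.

Leg 1: φ1=-0.5676788, φ2=0.9357530, Δφ=1.5034319, Δλ=-2.1163513 rad; a=sin²(Δφ/2)+cosφ1·cosφ2·sin²(Δλ/2)=0.8461937998; c=2·atan2(√a, √(1-a))=2.335589246; dist=6371·c=14880.039 ≈ 14880.0 km; running total=14880.0 km
Leg 1 bearing: y=sinΔλ·cosφ2=-0.50710132, x=cosφ1·sinφ2-sinφ1·cosφ2·cosΔλ=0.51327153; θ=atan2(y, x)=-44.6535° <0 so +360° → 315.3465° ≈ 315.3°
Leg 2: φ1=0.9357530, φ2=-0.1896196, Δφ=-1.1253726, Δλ=2.3015412 rad; a=sin²(Δφ/2)+cosφ1·cosφ2·sin²(Δλ/2)=0.7702836354; c=2·atan2(√a, √(1-a))=2.141907568; dist=6371·c=13646.093 ≈ 13646.1 km; running total=28526.1 km
Leg 2 bearing: y=sinΔλ·cosφ2=0.73132984, x=cosφ1·sinφ2-sinφ1·cosφ2·cosΔλ=0.41586499; θ=atan2(y, x)=60.3756° ≈ 60.4°
Leg 3: φ1=-0.1896196, φ2=-0.7750030, Δφ=-0.5853834, Δλ=-4.4119166 rad; a=sin²(Δφ/2)+cosφ1·cosφ2·sin²(Δλ/2)=0.5378855297; c=2·atan2(√a, √(1-a))=1.646640078; dist=6371·c=10490.744 ≈ 10490.7 km; running total=39016.8 km
Leg 3 bearing: y=sinΔλ·cosφ2=0.68241068, x=cosφ1·sinφ2-sinφ1·cosφ2·cosΔλ=-0.72703123; θ=atan2(y, x)=136.8133° ≈ 136.8°
Leg 4: φ1=-0.7750030, φ2=-0.6575650, Δφ=0.1174380, Δλ=1.4136277 rad; a=sin²(Δφ/2)+cosφ1·cosφ2·sin²(Δλ/2)=0.2419163044; c=2·atan2(√a, √(1-a))=1.028426238; dist=6371·c=6552.104 ≈ 6552.1 km; running total=45568.9 km
Leg 4 bearing: y=sinΔλ·cosφ2=0.78172733, x=cosφ1·sinφ2-sinφ1·cosφ2·cosΔλ=-0.34996230; θ=atan2(y, x)=114.1170° ≈ 114.1°
Leg 5: φ1=-0.6575650, φ2=-0.5057912, Δφ=0.1517738, Δλ=-1.7338572 rad; a=sin²(Δφ/2)+cosφ1·cosφ2·sin²(Δλ/2)=0.4081393814; c=2·atan2(√a, √(1-a))=1.386025529; dist=6371·c=8830.369 ≈ 8830.4 km; running total=54399.3 km
Leg 5 bearing: y=sinΔλ·cosφ2=-0.86318732, x=cosφ1·sinφ2-sinφ1·cosφ2·cosΔλ=-0.47027031; θ=atan2(y, x)=-118.5818° <0 so +360° → 241.4182° ≈ 241.4°

Leg 1: dist=14880.0 km, bearing=315.3°
Leg 2: dist=13646.1 km, bearing=60.4°
Leg 3: dist=10490.7 km, bearing=136.8°
Leg 4: dist=6552.1 km, bearing=114.1°
Leg 5: dist=8830.4 km, bearing=241.4°
Total: 54399.3 km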